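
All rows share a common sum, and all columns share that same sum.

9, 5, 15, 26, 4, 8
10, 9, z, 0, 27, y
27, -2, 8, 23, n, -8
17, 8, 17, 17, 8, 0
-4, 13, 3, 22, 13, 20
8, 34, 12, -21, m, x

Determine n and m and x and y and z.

Rows 1 and 4 both sum to 67, so that's the common total.
Row 3 has 27 − 2 + 8 + 23 − 8 = 48; the blank must be 67 − 48 = 19.
Column 3 has 15 + 8 + 17 + 3 + 12 = 55; the blank must be 67 − 55 = 12.
Row 2 has 10 + 9 + 12 + 0 + 27 = 58; the blank must be 67 − 58 = 9.
Column 6 has 8 + 9 − 8 + 0 + 20 = 29; the blank must be 67 − 29 = 38.
Row 6 has 8 + 34 + 12 − 21 + 38 = 71; the blank must be 67 − 71 = -4.

n = 19, m = -4, x = 38, y = 9, z = 12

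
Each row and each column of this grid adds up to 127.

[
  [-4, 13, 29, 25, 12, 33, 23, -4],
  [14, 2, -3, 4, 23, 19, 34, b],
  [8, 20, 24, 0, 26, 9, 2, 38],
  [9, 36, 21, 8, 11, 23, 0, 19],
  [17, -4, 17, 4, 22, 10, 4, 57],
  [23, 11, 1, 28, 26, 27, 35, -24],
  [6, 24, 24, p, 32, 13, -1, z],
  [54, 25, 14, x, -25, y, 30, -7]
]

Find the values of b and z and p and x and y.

Row 2 has 14 + 2 − 3 + 4 + 23 + 19 + 34 = 93; the blank must be 127 − 93 = 34.
Column 8 has -4 + 34 + 38 + 19 + 57 − 24 − 7 = 113; the blank must be 127 − 113 = 14.
Column 6 has 33 + 19 + 9 + 23 + 10 + 27 + 13 = 134; the blank must be 127 − 134 = -7.
Row 8 has 54 + 25 + 14 − 25 − 7 + 30 − 7 = 84; the blank must be 127 − 84 = 43.
Row 7 has 6 + 24 + 24 + 32 + 13 − 1 + 14 = 112; the blank must be 127 − 112 = 15.

b = 34, z = 14, p = 15, x = 43, y = -7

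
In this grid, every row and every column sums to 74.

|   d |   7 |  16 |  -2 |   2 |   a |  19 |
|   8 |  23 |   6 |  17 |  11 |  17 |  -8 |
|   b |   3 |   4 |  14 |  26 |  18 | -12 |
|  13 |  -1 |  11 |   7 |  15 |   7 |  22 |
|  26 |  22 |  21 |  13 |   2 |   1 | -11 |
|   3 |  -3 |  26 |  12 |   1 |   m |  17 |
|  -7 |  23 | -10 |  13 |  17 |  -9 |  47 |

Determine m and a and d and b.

m = 18, a = 22, d = 10, b = 21

Row 6: 3 − 3 + 26 + 12 + 1 + 17 = 56, so its missing entry is 74 − 56 = 18.
Row 3: 3 + 4 + 14 + 26 + 18 − 12 = 53, so its missing entry is 74 − 53 = 21.
Column 6: 17 + 18 + 7 + 1 + 18 − 9 = 52, so its missing entry is 74 − 52 = 22.
Row 1: 7 + 16 − 2 + 2 + 22 + 19 = 64, so its missing entry is 74 − 64 = 10.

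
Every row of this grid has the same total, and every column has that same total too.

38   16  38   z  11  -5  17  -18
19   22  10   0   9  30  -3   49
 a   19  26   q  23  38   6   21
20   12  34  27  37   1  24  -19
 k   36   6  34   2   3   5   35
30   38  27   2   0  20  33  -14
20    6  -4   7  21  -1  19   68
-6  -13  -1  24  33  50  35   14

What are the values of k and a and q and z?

k = 15, a = 0, q = 3, z = 39

Rows 2 and 4 both sum to 136, so that's the common total.
Row 5 has 36 + 6 + 34 + 2 + 3 + 5 + 35 = 121; the blank must be 136 − 121 = 15.
Column 1 has 38 + 19 + 20 + 15 + 30 + 20 − 6 = 136; the blank must be 136 − 136 = 0.
Row 3 has 0 + 19 + 26 + 23 + 38 + 6 + 21 = 133; the blank must be 136 − 133 = 3.
Row 1 has 38 + 16 + 38 + 11 − 5 + 17 − 18 = 97; the blank must be 136 − 97 = 39.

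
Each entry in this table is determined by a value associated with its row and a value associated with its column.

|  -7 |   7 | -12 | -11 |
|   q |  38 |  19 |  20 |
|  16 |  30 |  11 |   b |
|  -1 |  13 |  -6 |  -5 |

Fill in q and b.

q = 24, b = 12

The difference between any two rows is the same in every column — this is an addition table with the headers hidden.
Row 2 minus row 1 is 19 − (-12) = 31, so its entry in column 1 is -7 + 31 = 24.
Row 3 minus row 1 is 11 − (-12) = 23, so its entry in column 4 is -11 + 23 = 12.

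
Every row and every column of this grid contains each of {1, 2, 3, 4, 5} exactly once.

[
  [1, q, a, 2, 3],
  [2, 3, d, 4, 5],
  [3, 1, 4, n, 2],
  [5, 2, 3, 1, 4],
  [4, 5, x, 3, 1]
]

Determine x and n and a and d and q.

Cell (1,2): column 2 already has {1, 2, 3, 5} → 4.
At (row 2, col 3): row 2 already has {2, 3, 4, 5}, so the value is 1.
At (row 5, col 3): row 5 already has {1, 3, 4, 5}, so the value is 2.
For row 3, column 4: row 3 already has {1, 2, 3, 4}; that leaves 5.
For row 1, column 3: row 1 already has {1, 2, 3, 4}; that leaves 5.

x = 2, n = 5, a = 5, d = 1, q = 4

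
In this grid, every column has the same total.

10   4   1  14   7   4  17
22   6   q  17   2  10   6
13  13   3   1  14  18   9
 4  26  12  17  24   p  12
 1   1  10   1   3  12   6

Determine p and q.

p = 6, q = 24

Columns 2 and 5 both add up to 50, so every column sums to 50.
Column 6: 4 + 10 + 18 + 12 = 44, so the missing entry is 50 − 44 = 6.
Column 3: 1 + 3 + 12 + 10 = 26, so the missing entry is 50 − 26 = 24.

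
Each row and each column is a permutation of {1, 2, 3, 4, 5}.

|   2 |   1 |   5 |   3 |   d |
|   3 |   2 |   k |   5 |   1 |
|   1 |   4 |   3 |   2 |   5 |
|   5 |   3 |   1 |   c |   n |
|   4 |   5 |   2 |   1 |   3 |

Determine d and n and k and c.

d = 4, n = 2, k = 4, c = 4

For row 2, column 3: row 2 already has {1, 2, 3, 5}; that leaves 4.
For row 4, column 4: column 4 already has {1, 2, 3, 5}; that leaves 4.
For row 1, column 5: row 1 already has {1, 2, 3, 5}; that leaves 4.
For row 4, column 5: row 4 already has {1, 3, 4, 5}; that leaves 2.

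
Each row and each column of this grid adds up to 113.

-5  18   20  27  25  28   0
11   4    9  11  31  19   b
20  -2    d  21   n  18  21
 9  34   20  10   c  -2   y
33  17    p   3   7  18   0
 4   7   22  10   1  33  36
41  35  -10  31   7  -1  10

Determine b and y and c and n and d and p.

b = 28, y = 18, c = 24, n = 18, d = 17, p = 35

Row 5 has 33 + 17 + 3 + 7 + 18 + 0 = 78; the blank must be 113 − 78 = 35.
Column 3 has 20 + 9 + 20 + 35 + 22 − 10 = 96; the blank must be 113 − 96 = 17.
Row 3 has 20 − 2 + 17 + 21 + 18 + 21 = 95; the blank must be 113 − 95 = 18.
Column 5 has 25 + 31 + 18 + 7 + 1 + 7 = 89; the blank must be 113 − 89 = 24.
Row 4 has 9 + 34 + 20 + 10 + 24 − 2 = 95; the blank must be 113 − 95 = 18.
Row 2 has 11 + 4 + 9 + 11 + 31 + 19 = 85; the blank must be 113 − 85 = 28.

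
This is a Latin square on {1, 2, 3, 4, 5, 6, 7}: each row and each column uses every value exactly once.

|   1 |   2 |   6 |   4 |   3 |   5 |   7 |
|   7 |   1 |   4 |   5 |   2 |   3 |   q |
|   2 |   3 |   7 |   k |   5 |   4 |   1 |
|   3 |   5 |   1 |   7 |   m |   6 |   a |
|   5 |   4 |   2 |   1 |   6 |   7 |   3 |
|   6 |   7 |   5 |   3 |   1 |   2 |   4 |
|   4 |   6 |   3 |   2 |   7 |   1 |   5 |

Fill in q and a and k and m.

q = 6, a = 2, k = 6, m = 4

For row 3, column 4: row 3 already has {1, 2, 3, 4, 5, 7}; that leaves 6.
At (row 2, col 7): row 2 already has {1, 2, 3, 4, 5, 7}, so the value is 6.
Cell (4,5): column 5 already has {1, 2, 3, 5, 6, 7} → 4.
At (row 4, col 7): row 4 already has {1, 3, 4, 5, 6, 7}, so the value is 2.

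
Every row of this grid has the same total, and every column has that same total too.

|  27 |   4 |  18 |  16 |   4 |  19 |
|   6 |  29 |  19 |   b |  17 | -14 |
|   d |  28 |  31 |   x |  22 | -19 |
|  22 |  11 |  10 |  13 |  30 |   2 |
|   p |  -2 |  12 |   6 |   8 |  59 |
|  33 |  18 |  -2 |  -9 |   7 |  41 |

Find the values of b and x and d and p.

b = 31, x = 31, d = -5, p = 5

Rows 1 and 4 both sum to 88, so that's the common total.
Row 5: -2 + 12 + 6 + 8 + 59 = 83, so its missing entry is 88 − 83 = 5.
Row 2: 6 + 29 + 19 + 17 − 14 = 57, so its missing entry is 88 − 57 = 31.
Column 4: 16 + 31 + 13 + 6 − 9 = 57, so its missing entry is 88 − 57 = 31.
Row 3: 28 + 31 + 31 + 22 − 19 = 93, so its missing entry is 88 − 93 = -5.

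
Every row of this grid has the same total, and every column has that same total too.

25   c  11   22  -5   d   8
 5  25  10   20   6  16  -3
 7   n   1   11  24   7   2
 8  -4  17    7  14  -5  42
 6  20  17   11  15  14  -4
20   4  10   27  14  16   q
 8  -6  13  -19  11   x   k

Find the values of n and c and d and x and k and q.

n = 27, c = 13, d = 5, x = 26, k = 46, q = -12

Rows 2 and 4 both sum to 79, so that's the common total.
The known cells in row 3 total 52, leaving 79 − 52 = 27 for the blank.
The known cells in column 2 total 66, leaving 79 − 66 = 13 for the blank.
The known cells in row 6 total 91, leaving 79 − 91 = -12 for the blank.
The known cells in row 1 total 74, leaving 79 − 74 = 5 for the blank.
The known cells in column 6 total 53, leaving 79 − 53 = 26 for the blank.
The known cells in row 7 total 33, leaving 79 − 33 = 46 for the blank.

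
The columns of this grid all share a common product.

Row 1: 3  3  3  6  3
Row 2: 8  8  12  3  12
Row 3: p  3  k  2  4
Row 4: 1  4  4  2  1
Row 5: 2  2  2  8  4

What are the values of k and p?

Columns 2 and 4 each multiply to 576, so every column has product 576.
Column 3: 3×12×4×2 = 288, so the missing entry is 576 ÷ 288 = 2.
Column 1: 3×8×1×2 = 48, so the missing entry is 576 ÷ 48 = 12.

k = 2, p = 12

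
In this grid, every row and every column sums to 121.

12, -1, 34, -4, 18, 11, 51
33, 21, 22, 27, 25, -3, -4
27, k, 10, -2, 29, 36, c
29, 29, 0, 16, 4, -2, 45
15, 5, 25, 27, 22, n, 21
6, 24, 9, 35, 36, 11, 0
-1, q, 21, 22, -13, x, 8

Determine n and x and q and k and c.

The known cells in row 5 total 115, leaving 121 − 115 = 6 for the blank.
The known cells in column 6 total 59, leaving 121 − 59 = 62 for the blank.
The known cells in row 7 total 99, leaving 121 − 99 = 22 for the blank.
The known cells in column 2 total 100, leaving 121 − 100 = 21 for the blank.
The known cells in row 3 total 121, leaving 121 − 121 = 0 for the blank.

n = 6, x = 62, q = 22, k = 21, c = 0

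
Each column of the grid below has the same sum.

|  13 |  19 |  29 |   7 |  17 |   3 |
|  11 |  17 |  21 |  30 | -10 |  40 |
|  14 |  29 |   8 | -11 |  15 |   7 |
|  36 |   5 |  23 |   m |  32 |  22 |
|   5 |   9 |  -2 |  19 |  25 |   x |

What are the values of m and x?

The complete columns each total 79.
Column 4 is missing 79 − 45 = 34 (since 7 + 30 − 11 + 19 = 45).
Column 6 is missing 79 − 72 = 7 (since 3 + 40 + 7 + 22 = 72).

m = 34, x = 7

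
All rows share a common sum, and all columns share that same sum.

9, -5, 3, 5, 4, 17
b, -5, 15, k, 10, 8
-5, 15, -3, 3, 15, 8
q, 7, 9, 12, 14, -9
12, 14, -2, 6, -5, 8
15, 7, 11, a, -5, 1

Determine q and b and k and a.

Rows 1 and 3 both sum to 33, so that's the common total.
Row 6 has 15 + 7 + 11 − 5 + 1 = 29; the blank must be 33 − 29 = 4.
Column 4 has 5 + 3 + 12 + 6 + 4 = 30; the blank must be 33 − 30 = 3.
Row 2 has -5 + 15 + 3 + 10 + 8 = 31; the blank must be 33 − 31 = 2.
Row 4 has 7 + 9 + 12 + 14 − 9 = 33; the blank must be 33 − 33 = 0.

q = 0, b = 2, k = 3, a = 4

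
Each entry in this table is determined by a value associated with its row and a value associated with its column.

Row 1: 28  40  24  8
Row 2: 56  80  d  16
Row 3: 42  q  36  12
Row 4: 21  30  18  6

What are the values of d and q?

d = 48, q = 60

Each row is a constant multiple of every other row — this is a multiplication table with the headers hidden.
Row 2 is 16/8 = 2/1 times row 1, so its entry in column 3 is 24 × 2/1 = 48.
Row 3 is 12/8 = 3/2 times row 1, so its entry in column 2 is 40 × 3/2 = 60.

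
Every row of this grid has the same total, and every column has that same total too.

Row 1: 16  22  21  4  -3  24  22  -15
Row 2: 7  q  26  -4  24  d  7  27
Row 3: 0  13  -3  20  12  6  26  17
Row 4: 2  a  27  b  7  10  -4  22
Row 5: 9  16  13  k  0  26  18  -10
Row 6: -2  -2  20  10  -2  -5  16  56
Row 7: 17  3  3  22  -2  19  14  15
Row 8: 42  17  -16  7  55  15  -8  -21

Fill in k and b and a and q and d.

k = 19, b = 13, a = 14, q = 8, d = -4

Rows 1 and 3 both sum to 91, so that's the common total.
Column 6 has 24 + 6 + 10 + 26 − 5 + 19 + 15 = 95; the blank must be 91 − 95 = -4.
Row 5 has 9 + 16 + 13 + 0 + 26 + 18 − 10 = 72; the blank must be 91 − 72 = 19.
Row 2 has 7 + 26 − 4 + 24 − 4 + 7 + 27 = 83; the blank must be 91 − 83 = 8.
Column 2 has 22 + 8 + 13 + 16 − 2 + 3 + 17 = 77; the blank must be 91 − 77 = 14.
Row 4 has 2 + 14 + 27 + 7 + 10 − 4 + 22 = 78; the blank must be 91 − 78 = 13.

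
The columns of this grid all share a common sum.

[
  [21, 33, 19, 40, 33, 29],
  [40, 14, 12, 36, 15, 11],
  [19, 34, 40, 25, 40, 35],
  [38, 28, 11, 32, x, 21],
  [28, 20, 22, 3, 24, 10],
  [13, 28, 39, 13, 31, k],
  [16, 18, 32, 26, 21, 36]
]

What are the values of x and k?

x = 11, k = 33

The complete columns each total 175.
Column 5 is missing 175 − 164 = 11 (since 33 + 15 + 40 + 24 + 31 + 21 = 164).
Column 6 is missing 175 − 142 = 33 (since 29 + 11 + 35 + 21 + 10 + 36 = 142).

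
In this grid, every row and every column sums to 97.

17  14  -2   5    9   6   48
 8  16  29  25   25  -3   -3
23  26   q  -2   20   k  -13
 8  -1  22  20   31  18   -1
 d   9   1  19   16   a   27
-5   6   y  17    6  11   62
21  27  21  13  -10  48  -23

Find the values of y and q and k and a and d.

y = 0, q = 26, k = 17, a = 0, d = 25

The known cells in column 1 total 72, leaving 97 − 72 = 25 for the blank.
The known cells in row 5 total 97, leaving 97 − 97 = 0 for the blank.
The known cells in column 6 total 80, leaving 97 − 80 = 17 for the blank.
The known cells in row 3 total 71, leaving 97 − 71 = 26 for the blank.
The known cells in row 6 total 97, leaving 97 − 97 = 0 for the blank.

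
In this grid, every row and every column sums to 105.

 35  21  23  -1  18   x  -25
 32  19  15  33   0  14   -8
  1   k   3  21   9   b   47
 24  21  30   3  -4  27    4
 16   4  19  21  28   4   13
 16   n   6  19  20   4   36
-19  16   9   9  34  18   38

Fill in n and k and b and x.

n = 4, k = 20, b = 4, x = 34

Row 6 has 16 + 6 + 19 + 20 + 4 + 36 = 101; the blank must be 105 − 101 = 4.
Column 2 has 21 + 19 + 21 + 4 + 4 + 16 = 85; the blank must be 105 − 85 = 20.
Row 3 has 1 + 20 + 3 + 21 + 9 + 47 = 101; the blank must be 105 − 101 = 4.
Row 1 has 35 + 21 + 23 − 1 + 18 − 25 = 71; the blank must be 105 − 71 = 34.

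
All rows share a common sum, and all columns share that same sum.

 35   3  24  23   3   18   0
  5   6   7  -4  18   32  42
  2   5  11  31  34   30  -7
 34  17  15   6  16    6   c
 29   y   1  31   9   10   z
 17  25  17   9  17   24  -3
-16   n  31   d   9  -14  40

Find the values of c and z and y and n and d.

c = 12, z = 22, y = 4, n = 46, d = 10

Rows 1 and 2 both sum to 106, so that's the common total.
Row 4 has 34 + 17 + 15 + 6 + 16 + 6 = 94; the blank must be 106 − 94 = 12.
Column 7 has 0 + 42 − 7 + 12 − 3 + 40 = 84; the blank must be 106 − 84 = 22.
Column 4 has 23 − 4 + 31 + 6 + 31 + 9 = 96; the blank must be 106 − 96 = 10.
Row 7 has -16 + 31 + 10 + 9 − 14 + 40 = 60; the blank must be 106 − 60 = 46.
Row 5 has 29 + 1 + 31 + 9 + 10 + 22 = 102; the blank must be 106 − 102 = 4.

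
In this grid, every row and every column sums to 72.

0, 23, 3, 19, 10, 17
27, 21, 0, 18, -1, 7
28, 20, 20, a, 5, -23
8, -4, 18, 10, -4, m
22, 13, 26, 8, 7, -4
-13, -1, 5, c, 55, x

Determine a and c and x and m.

a = 22, c = -5, x = 31, m = 44

The known cells in row 3 total 50, leaving 72 − 50 = 22 for the blank.
The known cells in column 4 total 77, leaving 72 − 77 = -5 for the blank.
The known cells in row 6 total 41, leaving 72 − 41 = 31 for the blank.
The known cells in row 4 total 28, leaving 72 − 28 = 44 for the blank.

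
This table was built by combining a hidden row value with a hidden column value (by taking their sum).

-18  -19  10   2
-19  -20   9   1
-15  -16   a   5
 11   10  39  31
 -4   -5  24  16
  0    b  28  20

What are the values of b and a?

b = -1, a = 13

The difference between any two rows is the same in every column — this is an addition table with the headers hidden.
Row 6 minus row 1 is 0 − (-18) = 18, so its entry in column 2 is -19 + 18 = -1.
Row 3 minus row 1 is -15 − (-18) = 3, so its entry in column 3 is 10 + 3 = 13.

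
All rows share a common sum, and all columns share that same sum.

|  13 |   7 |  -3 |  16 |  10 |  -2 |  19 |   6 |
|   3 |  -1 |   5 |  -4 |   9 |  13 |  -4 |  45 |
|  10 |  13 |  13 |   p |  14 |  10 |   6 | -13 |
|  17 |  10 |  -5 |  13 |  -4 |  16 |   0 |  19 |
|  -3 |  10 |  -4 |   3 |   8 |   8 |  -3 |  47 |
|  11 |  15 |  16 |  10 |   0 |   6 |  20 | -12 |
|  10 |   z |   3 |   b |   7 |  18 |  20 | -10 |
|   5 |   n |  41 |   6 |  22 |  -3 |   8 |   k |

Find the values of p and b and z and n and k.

p = 13, b = 9, z = 9, n = 3, k = -16

Rows 1 and 2 both sum to 66, so that's the common total.
Column 8: 6 + 45 − 13 + 19 + 47 − 12 − 10 = 82, so its missing entry is 66 − 82 = -16.
Row 8: 5 + 41 + 6 + 22 − 3 + 8 − 16 = 63, so its missing entry is 66 − 63 = 3.
Column 2: 7 − 1 + 13 + 10 + 10 + 15 + 3 = 57, so its missing entry is 66 − 57 = 9.
Row 3: 10 + 13 + 13 + 14 + 10 + 6 − 13 = 53, so its missing entry is 66 − 53 = 13.
Row 7: 10 + 9 + 3 + 7 + 18 + 20 − 10 = 57, so its missing entry is 66 − 57 = 9.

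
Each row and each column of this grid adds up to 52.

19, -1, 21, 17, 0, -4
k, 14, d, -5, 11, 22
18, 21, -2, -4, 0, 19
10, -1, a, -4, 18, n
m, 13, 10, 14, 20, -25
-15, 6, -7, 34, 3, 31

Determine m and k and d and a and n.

Row 5: 13 + 10 + 14 + 20 − 25 = 32, so its missing entry is 52 − 32 = 20.
Column 1: 19 + 18 + 10 + 20 − 15 = 52, so its missing entry is 52 − 52 = 0.
Row 2: 0 + 14 − 5 + 11 + 22 = 42, so its missing entry is 52 − 42 = 10.
Column 3: 21 + 10 − 2 + 10 − 7 = 32, so its missing entry is 52 − 32 = 20.
Row 4: 10 − 1 + 20 − 4 + 18 = 43, so its missing entry is 52 − 43 = 9.

m = 20, k = 0, d = 10, a = 20, n = 9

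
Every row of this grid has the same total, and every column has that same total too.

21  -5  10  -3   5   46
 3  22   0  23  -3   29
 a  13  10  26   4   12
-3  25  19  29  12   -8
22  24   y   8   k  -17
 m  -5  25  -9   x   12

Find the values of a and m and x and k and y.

a = 9, m = 22, x = 29, k = 27, y = 10

Rows 1 and 2 both sum to 74, so that's the common total.
Row 3: 13 + 10 + 26 + 4 + 12 = 65, so its missing entry is 74 − 65 = 9.
Column 3: 10 + 0 + 10 + 19 + 25 = 64, so its missing entry is 74 − 64 = 10.
Row 5: 22 + 24 + 10 + 8 − 17 = 47, so its missing entry is 74 − 47 = 27.
Column 5: 5 − 3 + 4 + 12 + 27 = 45, so its missing entry is 74 − 45 = 29.
Row 6: -5 + 25 − 9 + 29 + 12 = 52, so its missing entry is 74 − 52 = 22.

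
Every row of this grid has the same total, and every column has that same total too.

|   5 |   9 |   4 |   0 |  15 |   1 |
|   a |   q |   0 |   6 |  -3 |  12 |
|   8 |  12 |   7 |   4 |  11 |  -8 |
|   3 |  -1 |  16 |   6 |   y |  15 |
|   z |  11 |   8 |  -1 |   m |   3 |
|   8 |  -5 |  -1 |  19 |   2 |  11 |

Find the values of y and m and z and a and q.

y = -5, m = 14, z = -1, a = 11, q = 8

Rows 1 and 3 both sum to 34, so that's the common total.
Row 4: 3 − 1 + 16 + 6 + 15 = 39, so its missing entry is 34 − 39 = -5.
Column 5: 15 − 3 + 11 − 5 + 2 = 20, so its missing entry is 34 − 20 = 14.
Row 5: 11 + 8 − 1 + 14 + 3 = 35, so its missing entry is 34 − 35 = -1.
Column 2: 9 + 12 − 1 + 11 − 5 = 26, so its missing entry is 34 − 26 = 8.
Row 2: 8 + 0 + 6 − 3 + 12 = 23, so its missing entry is 34 − 23 = 11.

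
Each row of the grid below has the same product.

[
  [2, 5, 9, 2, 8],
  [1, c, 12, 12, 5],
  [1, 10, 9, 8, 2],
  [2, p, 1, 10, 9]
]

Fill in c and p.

Rows 1 and 3 each multiply to 1440, so every row has product 1440.
Row 2: 1×12×12×5 = 720, so the missing entry is 1440 ÷ 720 = 2.
Row 4: 2×1×10×9 = 180, so the missing entry is 1440 ÷ 180 = 8.

c = 2, p = 8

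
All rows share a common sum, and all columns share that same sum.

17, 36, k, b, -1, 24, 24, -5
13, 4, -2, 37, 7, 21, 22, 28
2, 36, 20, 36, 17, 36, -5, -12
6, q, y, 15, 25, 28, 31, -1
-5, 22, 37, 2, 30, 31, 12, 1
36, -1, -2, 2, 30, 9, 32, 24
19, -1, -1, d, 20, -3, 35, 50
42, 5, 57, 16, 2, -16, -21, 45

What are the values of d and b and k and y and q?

d = 11, b = 11, k = 24, y = -3, q = 29

Rows 2 and 3 both sum to 130, so that's the common total.
The known cells in column 2 total 101, leaving 130 − 101 = 29 for the blank.
The known cells in row 4 total 133, leaving 130 − 133 = -3 for the blank.
The known cells in column 3 total 106, leaving 130 − 106 = 24 for the blank.
The known cells in row 1 total 119, leaving 130 − 119 = 11 for the blank.
The known cells in row 7 total 119, leaving 130 − 119 = 11 for the blank.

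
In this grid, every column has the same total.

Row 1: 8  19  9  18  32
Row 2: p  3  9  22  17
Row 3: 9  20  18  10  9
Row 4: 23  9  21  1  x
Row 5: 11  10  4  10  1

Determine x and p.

x = 2, p = 10

Columns 3 and 4 both add up to 61, so every column sums to 61.
Column 5: 32 + 17 + 9 + 1 = 59, so the missing entry is 61 − 59 = 2.
Column 1: 8 + 9 + 23 + 11 = 51, so the missing entry is 61 − 51 = 10.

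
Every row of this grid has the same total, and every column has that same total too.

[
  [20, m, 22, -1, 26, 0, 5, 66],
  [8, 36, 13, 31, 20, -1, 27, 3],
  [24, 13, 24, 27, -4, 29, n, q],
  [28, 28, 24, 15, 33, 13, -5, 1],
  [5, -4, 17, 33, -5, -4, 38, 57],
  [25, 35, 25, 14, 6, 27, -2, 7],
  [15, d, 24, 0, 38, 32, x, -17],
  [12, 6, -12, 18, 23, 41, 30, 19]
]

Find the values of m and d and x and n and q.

m = -1, d = 24, x = 21, n = 23, q = 1

Rows 2 and 4 both sum to 137, so that's the common total.
The known cells in row 1 total 138, leaving 137 − 138 = -1 for the blank.
The known cells in column 8 total 136, leaving 137 − 136 = 1 for the blank.
The known cells in column 2 total 113, leaving 137 − 113 = 24 for the blank.
The known cells in row 3 total 114, leaving 137 − 114 = 23 for the blank.
The known cells in row 7 total 116, leaving 137 − 116 = 21 for the blank.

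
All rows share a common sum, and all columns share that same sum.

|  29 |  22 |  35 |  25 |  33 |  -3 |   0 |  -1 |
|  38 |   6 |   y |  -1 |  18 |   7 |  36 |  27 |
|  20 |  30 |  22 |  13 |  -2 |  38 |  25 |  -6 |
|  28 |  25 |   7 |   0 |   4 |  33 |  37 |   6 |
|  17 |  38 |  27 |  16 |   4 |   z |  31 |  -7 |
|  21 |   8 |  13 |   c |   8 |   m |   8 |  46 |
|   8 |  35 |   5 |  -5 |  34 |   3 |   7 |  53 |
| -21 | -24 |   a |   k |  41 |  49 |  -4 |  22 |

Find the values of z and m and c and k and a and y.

z = 14, m = -1, c = 37, k = 55, a = 22, y = 9

Rows 1 and 3 both sum to 140, so that's the common total.
The known cells in row 2 total 131, leaving 140 − 131 = 9 for the blank.
The known cells in row 5 total 126, leaving 140 − 126 = 14 for the blank.
The known cells in column 6 total 141, leaving 140 − 141 = -1 for the blank.
The known cells in column 3 total 118, leaving 140 − 118 = 22 for the blank.
The known cells in row 8 total 85, leaving 140 − 85 = 55 for the blank.
The known cells in row 6 total 103, leaving 140 − 103 = 37 for the blank.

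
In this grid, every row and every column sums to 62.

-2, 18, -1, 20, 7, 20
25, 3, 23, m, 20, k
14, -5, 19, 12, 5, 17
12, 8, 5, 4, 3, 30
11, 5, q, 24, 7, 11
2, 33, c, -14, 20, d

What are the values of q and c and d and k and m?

q = 4, c = 12, d = 9, k = -25, m = 16

Row 5: 11 + 5 + 24 + 7 + 11 = 58, so its missing entry is 62 − 58 = 4.
Column 4: 20 + 12 + 4 + 24 − 14 = 46, so its missing entry is 62 − 46 = 16.
Row 2: 25 + 3 + 23 + 16 + 20 = 87, so its missing entry is 62 − 87 = -25.
Column 6: 20 − 25 + 17 + 30 + 11 = 53, so its missing entry is 62 − 53 = 9.
Row 6: 2 + 33 − 14 + 20 + 9 = 50, so its missing entry is 62 − 50 = 12.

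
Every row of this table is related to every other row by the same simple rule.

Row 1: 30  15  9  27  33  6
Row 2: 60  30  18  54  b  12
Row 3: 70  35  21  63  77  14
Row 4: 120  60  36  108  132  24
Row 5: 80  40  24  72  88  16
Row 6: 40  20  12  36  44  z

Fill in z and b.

Each row is a constant multiple of every other row — this is a multiplication table with the headers hidden.
Row 6 is 36/27 = 4/3 times row 1, so its entry in column 6 is 6 × 4/3 = 8.
Row 2 is 54/27 = 2/1 times row 1, so its entry in column 5 is 33 × 2/1 = 66.

z = 8, b = 66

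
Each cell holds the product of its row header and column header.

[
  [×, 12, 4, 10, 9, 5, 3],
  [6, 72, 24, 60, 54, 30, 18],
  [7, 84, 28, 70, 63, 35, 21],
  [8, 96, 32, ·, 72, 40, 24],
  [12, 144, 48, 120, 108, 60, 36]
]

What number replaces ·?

80

8 × 10 = 80.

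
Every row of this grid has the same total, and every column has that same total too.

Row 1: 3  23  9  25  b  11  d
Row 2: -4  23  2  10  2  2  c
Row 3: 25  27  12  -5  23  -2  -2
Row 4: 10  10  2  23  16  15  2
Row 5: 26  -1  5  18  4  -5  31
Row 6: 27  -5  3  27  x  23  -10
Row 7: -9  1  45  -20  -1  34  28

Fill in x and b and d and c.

x = 13, b = 21, d = -14, c = 43

Rows 3 and 4 both sum to 78, so that's the common total.
Row 2: -4 + 23 + 2 + 10 + 2 + 2 = 35, so its missing entry is 78 − 35 = 43.
Row 6: 27 − 5 + 3 + 27 + 23 − 10 = 65, so its missing entry is 78 − 65 = 13.
Column 5: 2 + 23 + 16 + 4 + 13 − 1 = 57, so its missing entry is 78 − 57 = 21.
Row 1: 3 + 23 + 9 + 25 + 21 + 11 = 92, so its missing entry is 78 − 92 = -14.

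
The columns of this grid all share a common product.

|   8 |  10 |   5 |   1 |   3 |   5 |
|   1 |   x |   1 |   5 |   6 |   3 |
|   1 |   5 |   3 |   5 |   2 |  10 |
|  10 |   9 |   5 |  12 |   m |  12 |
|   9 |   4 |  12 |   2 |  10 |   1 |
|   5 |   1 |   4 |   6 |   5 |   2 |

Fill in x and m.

Columns 1 and 6 each multiply to 3600, so every column has product 3600.
Column 2: 10×5×9×4×1 = 1800, so the missing entry is 3600 ÷ 1800 = 2.
Column 5: 3×6×2×10×5 = 1800, so the missing entry is 3600 ÷ 1800 = 2.

x = 2, m = 2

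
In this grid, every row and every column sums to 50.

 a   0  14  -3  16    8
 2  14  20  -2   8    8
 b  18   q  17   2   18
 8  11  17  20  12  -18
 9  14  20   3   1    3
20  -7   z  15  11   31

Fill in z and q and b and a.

Row 1: 0 + 14 − 3 + 16 + 8 = 35, so its missing entry is 50 − 35 = 15.
Column 1: 15 + 2 + 8 + 9 + 20 = 54, so its missing entry is 50 − 54 = -4.
Row 3: -4 + 18 + 17 + 2 + 18 = 51, so its missing entry is 50 − 51 = -1.
Row 6: 20 − 7 + 15 + 11 + 31 = 70, so its missing entry is 50 − 70 = -20.

z = -20, q = -1, b = -4, a = 15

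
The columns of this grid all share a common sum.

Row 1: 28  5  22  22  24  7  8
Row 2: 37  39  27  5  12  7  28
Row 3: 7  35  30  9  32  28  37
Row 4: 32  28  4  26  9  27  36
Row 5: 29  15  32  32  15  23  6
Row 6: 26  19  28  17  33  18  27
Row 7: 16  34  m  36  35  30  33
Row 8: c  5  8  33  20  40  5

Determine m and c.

Columns 2 and 4 both add up to 180, so every column sums to 180.
Column 3: 22 + 27 + 30 + 4 + 32 + 28 + 8 = 151, so the missing entry is 180 − 151 = 29.
Column 1: 28 + 37 + 7 + 32 + 29 + 26 + 16 = 175, so the missing entry is 180 − 175 = 5.

m = 29, c = 5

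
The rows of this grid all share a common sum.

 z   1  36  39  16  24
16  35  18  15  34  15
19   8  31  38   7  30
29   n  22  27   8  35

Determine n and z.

The complete rows each total 133.
Row 4 is missing 133 − 121 = 12 (since 29 + 22 + 27 + 8 + 35 = 121).
Row 1 is missing 133 − 116 = 17 (since 1 + 36 + 39 + 16 + 24 = 116).

n = 12, z = 17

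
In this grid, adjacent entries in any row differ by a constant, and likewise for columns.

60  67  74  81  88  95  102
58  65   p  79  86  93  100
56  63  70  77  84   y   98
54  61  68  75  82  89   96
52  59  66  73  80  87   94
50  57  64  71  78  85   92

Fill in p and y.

p = 72, y = 91

Along each row the entries change by 7 per step; down each column they change by -2.
Row 2: from 58 at column 1, stepping by 7 to column 3 gives 72.
Row 3: from 56 at column 1, stepping by 7 to column 6 gives 91.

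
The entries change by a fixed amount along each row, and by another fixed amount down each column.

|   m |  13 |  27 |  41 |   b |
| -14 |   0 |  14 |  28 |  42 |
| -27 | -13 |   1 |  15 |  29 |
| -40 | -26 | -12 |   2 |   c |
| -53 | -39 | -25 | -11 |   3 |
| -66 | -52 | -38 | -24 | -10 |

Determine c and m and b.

Along each row the entries change by 14 per step; down each column they change by -13.
Row 4: from -40 at column 1, stepping by 14 to column 5 gives 16.
Row 1: from 13 at column 2, stepping by 14 to column 1 gives -1.
Row 1: from 13 at column 2, stepping by 14 to column 5 gives 55.

c = 16, m = -1, b = 55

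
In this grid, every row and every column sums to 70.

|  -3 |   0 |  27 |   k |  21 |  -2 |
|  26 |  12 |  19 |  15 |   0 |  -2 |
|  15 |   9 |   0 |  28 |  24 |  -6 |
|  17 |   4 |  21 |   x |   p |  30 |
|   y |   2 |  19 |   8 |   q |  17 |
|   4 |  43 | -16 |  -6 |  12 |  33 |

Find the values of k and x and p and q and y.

k = 27, x = -2, p = 0, q = 13, y = 11

Column 1: -3 + 26 + 15 + 17 + 4 = 59, so its missing entry is 70 − 59 = 11.
Row 5: 11 + 2 + 19 + 8 + 17 = 57, so its missing entry is 70 − 57 = 13.
Column 5: 21 + 0 + 24 + 13 + 12 = 70, so its missing entry is 70 − 70 = 0.
Row 1: -3 + 0 + 27 + 21 − 2 = 43, so its missing entry is 70 − 43 = 27.
Row 4: 17 + 4 + 21 + 0 + 30 = 72, so its missing entry is 70 − 72 = -2.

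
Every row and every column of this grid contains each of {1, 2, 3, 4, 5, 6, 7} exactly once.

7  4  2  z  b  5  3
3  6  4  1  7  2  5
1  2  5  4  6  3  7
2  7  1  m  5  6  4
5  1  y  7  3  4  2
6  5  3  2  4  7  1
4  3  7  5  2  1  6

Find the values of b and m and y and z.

At (row 4, col 4): row 4 already has {1, 2, 4, 5, 6, 7}, so the value is 3.
Cell (1,5): column 5 already has {2, 3, 4, 5, 6, 7} → 1.
For row 5, column 3: row 5 already has {1, 2, 3, 4, 5, 7}; that leaves 6.
Cell (1,4): row 1 already has {1, 2, 3, 4, 5, 7} → 6.

b = 1, m = 3, y = 6, z = 6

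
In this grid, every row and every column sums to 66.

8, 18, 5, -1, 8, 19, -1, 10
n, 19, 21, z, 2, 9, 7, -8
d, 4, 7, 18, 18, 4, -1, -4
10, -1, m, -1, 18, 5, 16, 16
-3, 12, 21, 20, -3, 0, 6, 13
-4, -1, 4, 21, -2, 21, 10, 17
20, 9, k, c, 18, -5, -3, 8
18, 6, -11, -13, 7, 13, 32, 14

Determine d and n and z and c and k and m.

Row 3: 4 + 7 + 18 + 18 + 4 − 1 − 4 = 46, so its missing entry is 66 − 46 = 20.
Column 1: 8 + 20 + 10 − 3 − 4 + 20 + 18 = 69, so its missing entry is 66 − 69 = -3.
Row 4: 10 − 1 − 1 + 18 + 5 + 16 + 16 = 63, so its missing entry is 66 − 63 = 3.
Column 3: 5 + 21 + 7 + 3 + 21 + 4 − 11 = 50, so its missing entry is 66 − 50 = 16.
Row 7: 20 + 9 + 16 + 18 − 5 − 3 + 8 = 63, so its missing entry is 66 − 63 = 3.
Row 2: -3 + 19 + 21 + 2 + 9 + 7 − 8 = 47, so its missing entry is 66 − 47 = 19.

d = 20, n = -3, z = 19, c = 3, k = 16, m = 3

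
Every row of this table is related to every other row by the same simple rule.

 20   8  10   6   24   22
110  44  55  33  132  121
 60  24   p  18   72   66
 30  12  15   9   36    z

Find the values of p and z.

p = 30, z = 33

Each row is a constant multiple of every other row — this is a multiplication table with the headers hidden.
Row 3 is 18/6 = 3/1 times row 1, so its entry in column 3 is 10 × 3/1 = 30.
Row 4 is 9/6 = 3/2 times row 1, so its entry in column 6 is 22 × 3/2 = 33.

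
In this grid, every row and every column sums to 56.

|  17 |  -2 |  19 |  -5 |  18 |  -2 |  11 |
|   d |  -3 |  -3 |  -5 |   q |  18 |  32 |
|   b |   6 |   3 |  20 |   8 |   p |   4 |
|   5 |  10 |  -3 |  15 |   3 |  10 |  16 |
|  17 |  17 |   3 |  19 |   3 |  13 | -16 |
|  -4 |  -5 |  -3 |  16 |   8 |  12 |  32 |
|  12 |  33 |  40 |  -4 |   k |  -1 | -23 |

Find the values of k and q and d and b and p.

k = -1, q = 17, d = 0, b = 9, p = 6

The known cells in row 7 total 57, leaving 56 − 57 = -1 for the blank.
The known cells in column 5 total 39, leaving 56 − 39 = 17 for the blank.
The known cells in row 2 total 56, leaving 56 − 56 = 0 for the blank.
The known cells in column 1 total 47, leaving 56 − 47 = 9 for the blank.
The known cells in row 3 total 50, leaving 56 − 50 = 6 for the blank.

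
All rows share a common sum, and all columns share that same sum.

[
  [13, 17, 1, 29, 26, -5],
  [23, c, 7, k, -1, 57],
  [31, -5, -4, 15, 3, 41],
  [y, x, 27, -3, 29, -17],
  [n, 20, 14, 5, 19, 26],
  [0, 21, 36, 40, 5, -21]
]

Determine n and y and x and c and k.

n = -3, y = 17, x = 28, c = 0, k = -5

Rows 1 and 3 both sum to 81, so that's the common total.
Row 5: 20 + 14 + 5 + 19 + 26 = 84, so its missing entry is 81 − 84 = -3.
Column 1: 13 + 23 + 31 − 3 + 0 = 64, so its missing entry is 81 − 64 = 17.
Row 4: 17 + 27 − 3 + 29 − 17 = 53, so its missing entry is 81 − 53 = 28.
Column 2: 17 − 5 + 28 + 20 + 21 = 81, so its missing entry is 81 − 81 = 0.
Row 2: 23 + 0 + 7 − 1 + 57 = 86, so its missing entry is 81 − 86 = -5.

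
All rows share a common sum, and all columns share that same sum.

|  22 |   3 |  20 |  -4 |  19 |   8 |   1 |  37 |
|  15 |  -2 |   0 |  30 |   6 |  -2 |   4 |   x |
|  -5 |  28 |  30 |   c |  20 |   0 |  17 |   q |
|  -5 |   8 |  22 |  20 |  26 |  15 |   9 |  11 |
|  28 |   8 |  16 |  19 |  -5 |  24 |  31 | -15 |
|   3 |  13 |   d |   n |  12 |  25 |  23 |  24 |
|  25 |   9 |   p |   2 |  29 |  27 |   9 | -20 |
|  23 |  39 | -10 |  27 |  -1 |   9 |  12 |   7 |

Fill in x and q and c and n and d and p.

Rows 1 and 4 both sum to 106, so that's the common total.
The known cells in row 7 total 81, leaving 106 − 81 = 25 for the blank.
The known cells in row 2 total 51, leaving 106 − 51 = 55 for the blank.
The known cells in column 8 total 99, leaving 106 − 99 = 7 for the blank.
The known cells in row 3 total 97, leaving 106 − 97 = 9 for the blank.
The known cells in column 4 total 103, leaving 106 − 103 = 3 for the blank.
The known cells in row 6 total 103, leaving 106 − 103 = 3 for the blank.

x = 55, q = 7, c = 9, n = 3, d = 3, p = 25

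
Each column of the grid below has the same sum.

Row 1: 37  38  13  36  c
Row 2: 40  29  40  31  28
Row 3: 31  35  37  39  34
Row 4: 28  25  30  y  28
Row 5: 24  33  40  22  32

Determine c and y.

Columns 1 and 2 both add up to 160, so every column sums to 160.
Column 5: 28 + 34 + 28 + 32 = 122, so the missing entry is 160 − 122 = 38.
Column 4: 36 + 31 + 39 + 22 = 128, so the missing entry is 160 − 128 = 32.

c = 38, y = 32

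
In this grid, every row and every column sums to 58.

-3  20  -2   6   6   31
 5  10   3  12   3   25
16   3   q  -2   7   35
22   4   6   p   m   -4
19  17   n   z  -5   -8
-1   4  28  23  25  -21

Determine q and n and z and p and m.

The known cells in column 5 total 36, leaving 58 − 36 = 22 for the blank.
The known cells in row 4 total 50, leaving 58 − 50 = 8 for the blank.
The known cells in column 4 total 47, leaving 58 − 47 = 11 for the blank.
The known cells in row 5 total 34, leaving 58 − 34 = 24 for the blank.
The known cells in row 3 total 59, leaving 58 − 59 = -1 for the blank.

q = -1, n = 24, z = 11, p = 8, m = 22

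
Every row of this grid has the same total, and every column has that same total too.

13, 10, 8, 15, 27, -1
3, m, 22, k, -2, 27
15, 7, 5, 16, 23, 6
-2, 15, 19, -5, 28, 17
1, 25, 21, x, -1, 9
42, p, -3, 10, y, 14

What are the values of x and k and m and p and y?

x = 17, k = 19, m = 3, p = 12, y = -3

Rows 1 and 3 both sum to 72, so that's the common total.
Row 5 has 1 + 25 + 21 − 1 + 9 = 55; the blank must be 72 − 55 = 17.
Column 5 has 27 − 2 + 23 + 28 − 1 = 75; the blank must be 72 − 75 = -3.
Row 6 has 42 − 3 + 10 − 3 + 14 = 60; the blank must be 72 − 60 = 12.
Column 2 has 10 + 7 + 15 + 25 + 12 = 69; the blank must be 72 − 69 = 3.
Row 2 has 3 + 3 + 22 − 2 + 27 = 53; the blank must be 72 − 53 = 19.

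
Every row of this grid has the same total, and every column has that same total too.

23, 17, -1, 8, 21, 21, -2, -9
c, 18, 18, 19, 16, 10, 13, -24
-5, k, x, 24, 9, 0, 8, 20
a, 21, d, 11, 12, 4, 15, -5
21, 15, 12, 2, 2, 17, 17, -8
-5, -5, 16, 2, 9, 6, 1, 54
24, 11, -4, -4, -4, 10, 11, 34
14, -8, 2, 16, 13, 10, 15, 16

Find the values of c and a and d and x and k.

c = 8, a = -2, d = 22, x = 13, k = 9

Rows 1 and 5 both sum to 78, so that's the common total.
Column 2 has 17 + 18 + 21 + 15 − 5 + 11 − 8 = 69; the blank must be 78 − 69 = 9.
Row 3 has -5 + 9 + 24 + 9 + 0 + 8 + 20 = 65; the blank must be 78 − 65 = 13.
Row 2 has 18 + 18 + 19 + 16 + 10 + 13 − 24 = 70; the blank must be 78 − 70 = 8.
Column 1 has 23 + 8 − 5 + 21 − 5 + 24 + 14 = 80; the blank must be 78 − 80 = -2.
Row 4 has -2 + 21 + 11 + 12 + 4 + 15 − 5 = 56; the blank must be 78 − 56 = 22.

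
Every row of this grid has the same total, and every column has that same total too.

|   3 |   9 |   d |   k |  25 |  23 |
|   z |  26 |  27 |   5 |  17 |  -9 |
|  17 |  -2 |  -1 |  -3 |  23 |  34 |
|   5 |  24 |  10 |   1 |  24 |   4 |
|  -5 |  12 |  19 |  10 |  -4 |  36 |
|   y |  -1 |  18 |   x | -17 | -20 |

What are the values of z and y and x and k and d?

Rows 3 and 4 both sum to 68, so that's the common total.
Column 3: 27 − 1 + 10 + 19 + 18 = 73, so its missing entry is 68 − 73 = -5.
Row 1: 3 + 9 − 5 + 25 + 23 = 55, so its missing entry is 68 − 55 = 13.
Column 4: 13 + 5 − 3 + 1 + 10 = 26, so its missing entry is 68 − 26 = 42.
Row 6: -1 + 18 + 42 − 17 − 20 = 22, so its missing entry is 68 − 22 = 46.
Row 2: 26 + 27 + 5 + 17 − 9 = 66, so its missing entry is 68 − 66 = 2.

z = 2, y = 46, x = 42, k = 13, d = -5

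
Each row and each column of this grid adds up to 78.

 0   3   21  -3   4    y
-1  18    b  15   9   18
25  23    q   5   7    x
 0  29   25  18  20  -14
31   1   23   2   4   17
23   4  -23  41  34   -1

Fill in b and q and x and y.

Row 2 has -1 + 18 + 15 + 9 + 18 = 59; the blank must be 78 − 59 = 19.
Row 1 has 0 + 3 + 21 − 3 + 4 = 25; the blank must be 78 − 25 = 53.
Column 6 has 53 + 18 − 14 + 17 − 1 = 73; the blank must be 78 − 73 = 5.
Row 3 has 25 + 23 + 5 + 7 + 5 = 65; the blank must be 78 − 65 = 13.

b = 19, q = 13, x = 5, y = 53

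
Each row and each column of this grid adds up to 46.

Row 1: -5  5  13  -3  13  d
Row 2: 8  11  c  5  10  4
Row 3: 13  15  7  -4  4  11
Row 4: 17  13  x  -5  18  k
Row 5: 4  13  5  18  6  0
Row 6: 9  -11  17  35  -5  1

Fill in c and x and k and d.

Row 2: 8 + 11 + 5 + 10 + 4 = 38, so its missing entry is 46 − 38 = 8.
Column 3: 13 + 8 + 7 + 5 + 17 = 50, so its missing entry is 46 − 50 = -4.
Row 4: 17 + 13 − 4 − 5 + 18 = 39, so its missing entry is 46 − 39 = 7.
Row 1: -5 + 5 + 13 − 3 + 13 = 23, so its missing entry is 46 − 23 = 23.

c = 8, x = -4, k = 7, d = 23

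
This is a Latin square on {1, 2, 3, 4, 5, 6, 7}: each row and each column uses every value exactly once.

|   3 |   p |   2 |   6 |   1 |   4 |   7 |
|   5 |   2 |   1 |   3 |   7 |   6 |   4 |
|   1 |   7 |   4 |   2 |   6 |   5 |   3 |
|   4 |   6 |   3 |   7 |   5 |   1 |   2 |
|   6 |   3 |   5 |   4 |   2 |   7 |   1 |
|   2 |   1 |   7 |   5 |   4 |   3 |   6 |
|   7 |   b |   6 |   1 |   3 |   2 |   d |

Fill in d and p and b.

d = 5, p = 5, b = 4

For row 7, column 7: column 7 already has {1, 2, 3, 4, 6, 7}; that leaves 5.
For row 7, column 2: row 7 already has {1, 2, 3, 5, 6, 7}; that leaves 4.
At (row 1, col 2): row 1 already has {1, 2, 3, 4, 6, 7}, so the value is 5.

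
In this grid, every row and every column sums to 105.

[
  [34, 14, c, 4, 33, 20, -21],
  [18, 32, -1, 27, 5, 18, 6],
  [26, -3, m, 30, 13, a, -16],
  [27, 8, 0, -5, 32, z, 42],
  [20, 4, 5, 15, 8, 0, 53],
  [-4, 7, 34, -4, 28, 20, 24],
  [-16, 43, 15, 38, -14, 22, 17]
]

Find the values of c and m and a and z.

c = 21, m = 31, a = 24, z = 1

Row 1: 34 + 14 + 4 + 33 + 20 − 21 = 84, so its missing entry is 105 − 84 = 21.
Row 4: 27 + 8 + 0 − 5 + 32 + 42 = 104, so its missing entry is 105 − 104 = 1.
Column 6: 20 + 18 + 1 + 0 + 20 + 22 = 81, so its missing entry is 105 − 81 = 24.
Row 3: 26 − 3 + 30 + 13 + 24 − 16 = 74, so its missing entry is 105 − 74 = 31.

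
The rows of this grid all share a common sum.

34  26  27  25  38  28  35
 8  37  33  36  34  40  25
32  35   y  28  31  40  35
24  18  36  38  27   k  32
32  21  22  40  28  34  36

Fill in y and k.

y = 12, k = 38

The complete rows each total 213.
Row 3 is missing 213 − 201 = 12 (since 32 + 35 + 28 + 31 + 40 + 35 = 201).
Row 4 is missing 213 − 175 = 38 (since 24 + 18 + 36 + 38 + 27 + 32 = 175).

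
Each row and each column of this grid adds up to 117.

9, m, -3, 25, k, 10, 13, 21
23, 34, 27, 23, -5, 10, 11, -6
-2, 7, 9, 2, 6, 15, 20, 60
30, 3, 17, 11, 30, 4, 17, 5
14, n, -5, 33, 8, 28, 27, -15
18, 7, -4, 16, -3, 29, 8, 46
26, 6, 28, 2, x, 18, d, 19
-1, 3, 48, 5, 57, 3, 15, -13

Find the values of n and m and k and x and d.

n = 27, m = 30, k = 12, x = 12, d = 6

Column 7 has 13 + 11 + 20 + 17 + 27 + 8 + 15 = 111; the blank must be 117 − 111 = 6.
Row 7 has 26 + 6 + 28 + 2 + 18 + 6 + 19 = 105; the blank must be 117 − 105 = 12.
Column 5 has -5 + 6 + 30 + 8 − 3 + 12 + 57 = 105; the blank must be 117 − 105 = 12.
Row 1 has 9 − 3 + 25 + 12 + 10 + 13 + 21 = 87; the blank must be 117 − 87 = 30.
Row 5 has 14 − 5 + 33 + 8 + 28 + 27 − 15 = 90; the blank must be 117 − 90 = 27.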